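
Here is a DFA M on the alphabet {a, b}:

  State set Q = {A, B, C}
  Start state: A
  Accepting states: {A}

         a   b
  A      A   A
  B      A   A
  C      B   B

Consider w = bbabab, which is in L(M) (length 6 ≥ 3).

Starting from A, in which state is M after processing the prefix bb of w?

State sequence: A -b-> A -b-> A

After reading 2 characters, M is in state A.

A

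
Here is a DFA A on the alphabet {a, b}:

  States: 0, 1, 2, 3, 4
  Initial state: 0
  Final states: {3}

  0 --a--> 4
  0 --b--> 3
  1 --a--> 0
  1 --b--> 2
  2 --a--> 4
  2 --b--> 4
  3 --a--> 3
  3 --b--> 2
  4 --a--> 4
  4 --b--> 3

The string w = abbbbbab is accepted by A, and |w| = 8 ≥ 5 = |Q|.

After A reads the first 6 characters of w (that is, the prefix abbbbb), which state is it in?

State sequence: 0 -a-> 4 -b-> 3 -b-> 2 -b-> 4 -b-> 3 -b-> 2

After reading 6 characters, A is in state 2.
(This kind of state-tracing is the core of the pumping-lemma construction: with 5 states, pigeonhole forces a repeat within the first 5 steps.)

2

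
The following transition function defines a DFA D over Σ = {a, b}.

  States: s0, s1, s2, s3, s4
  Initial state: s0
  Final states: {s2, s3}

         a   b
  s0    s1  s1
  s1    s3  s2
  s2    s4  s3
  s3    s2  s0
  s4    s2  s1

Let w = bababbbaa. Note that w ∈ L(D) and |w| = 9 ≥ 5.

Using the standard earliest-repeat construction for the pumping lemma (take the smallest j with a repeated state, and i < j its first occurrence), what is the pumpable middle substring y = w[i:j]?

Run of D on w = b a b a b b b a a:
  step 0: s0  (start)
  step 1: s1  (read b: s0→s1)
  step 2: s3  (read a: s1→s3)
  step 3: s0  (read b: s3→s0)   ← first repeat (s0 seen earlier)
  step 4: s1  (read a: s0→s1)
  step 5: s2  (read b: s1→s2)
  step 6: s3  (read b: s2→s3)
  step 7: s0  (read b: s3→s0)
  step 8: s1  (read a: s0→s1)
  step 9: s3  (read a: s1→s3)

So i = 0, j = 3, giving x = w[0:0] = ε, y = w[0:3] = bab, z = w[3:9] = abbbaa.
Check: |xy| = 3 ≤ 5 and |y| = 3 ≥ 1. Reading y takes D from s0 back to s0, so every xyⁱz is accepted.
Pumping length from the standard proof: p = 5 (the number of states). The repeated state found above gives |xy| = j ≤ 5 and |y| = j − i ≥ 1.

bab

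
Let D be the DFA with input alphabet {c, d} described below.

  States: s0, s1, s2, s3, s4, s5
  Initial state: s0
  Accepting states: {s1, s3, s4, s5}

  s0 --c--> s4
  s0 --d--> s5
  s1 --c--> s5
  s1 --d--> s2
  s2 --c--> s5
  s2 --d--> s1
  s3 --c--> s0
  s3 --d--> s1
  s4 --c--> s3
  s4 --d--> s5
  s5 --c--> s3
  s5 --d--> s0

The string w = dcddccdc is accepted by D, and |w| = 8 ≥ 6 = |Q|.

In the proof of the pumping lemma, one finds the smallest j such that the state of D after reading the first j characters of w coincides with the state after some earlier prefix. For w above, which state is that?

s5

State sequence: s0 -d-> s5 -c-> s3 -d-> s1 -d-> s2 -c-> s5 -c-> s3 -d-> s1 -c-> s5
First repeat at step 5: s5 was already visited.

The earliest repeat is at step j = 5: D is in s5, which it already visited at step i = 1.
The DFA has 6 states, so the proof of the pumping lemma guarantees a repeated state among the first 6+1 visited; the segment between the two visits is the pumpable y.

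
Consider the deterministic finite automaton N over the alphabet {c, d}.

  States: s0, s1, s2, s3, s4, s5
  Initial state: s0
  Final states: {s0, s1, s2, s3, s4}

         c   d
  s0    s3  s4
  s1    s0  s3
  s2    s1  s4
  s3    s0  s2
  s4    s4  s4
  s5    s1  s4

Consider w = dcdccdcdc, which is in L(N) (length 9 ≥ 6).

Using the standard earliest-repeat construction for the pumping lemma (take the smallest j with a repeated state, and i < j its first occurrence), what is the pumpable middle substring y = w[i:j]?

c

Run of N on w = d c d c c d c d c:
  step 0: s0  (start)
  step 1: s4  (read d: s0→s4)
  step 2: s4  (read c: s4→s4)   ← first repeat (s4 seen earlier)
  step 3: s4  (read d: s4→s4)
  step 4: s4  (read c: s4→s4)
  step 5: s4  (read c: s4→s4)
  step 6: s4  (read d: s4→s4)
  step 7: s4  (read c: s4→s4)
  step 8: s4  (read d: s4→s4)
  step 9: s4  (read c: s4→s4)

So i = 1, j = 2, giving x = w[0:1] = d, y = w[1:2] = c, z = w[2:9] = dccdcdc.
Check: |xy| = 2 ≤ 6 and |y| = 1 ≥ 1. Reading y takes N from s4 back to s4, so every xyⁱz is accepted.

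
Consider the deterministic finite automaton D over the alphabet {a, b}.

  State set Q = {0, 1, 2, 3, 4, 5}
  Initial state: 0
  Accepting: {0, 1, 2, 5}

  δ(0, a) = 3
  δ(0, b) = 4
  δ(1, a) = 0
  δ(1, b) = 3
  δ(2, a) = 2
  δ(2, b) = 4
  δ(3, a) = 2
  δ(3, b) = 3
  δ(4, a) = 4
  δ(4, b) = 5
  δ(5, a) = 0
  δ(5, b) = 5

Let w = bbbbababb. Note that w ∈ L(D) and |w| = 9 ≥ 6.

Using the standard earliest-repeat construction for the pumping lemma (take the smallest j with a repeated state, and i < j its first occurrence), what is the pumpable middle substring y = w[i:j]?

b

Run of D on w = b b b b a b a b b:
  step 0: 0  (start)
  step 1: 4  (read b: 0→4)
  step 2: 5  (read b: 4→5)
  step 3: 5  (read b: 5→5)   ← first repeat (5 seen earlier)
  step 4: 5  (read b: 5→5)
  step 5: 0  (read a: 5→0)
  step 6: 4  (read b: 0→4)
  step 7: 4  (read a: 4→4)
  step 8: 5  (read b: 4→5)
  step 9: 5  (read b: 5→5)

So i = 2, j = 3, giving x = w[0:2] = bb, y = w[2:3] = b, z = w[3:9] = bababb.
Check: |xy| = 3 ≤ 6 and |y| = 1 ≥ 1. Reading y takes D from 5 back to 5, so every xyⁱz is accepted.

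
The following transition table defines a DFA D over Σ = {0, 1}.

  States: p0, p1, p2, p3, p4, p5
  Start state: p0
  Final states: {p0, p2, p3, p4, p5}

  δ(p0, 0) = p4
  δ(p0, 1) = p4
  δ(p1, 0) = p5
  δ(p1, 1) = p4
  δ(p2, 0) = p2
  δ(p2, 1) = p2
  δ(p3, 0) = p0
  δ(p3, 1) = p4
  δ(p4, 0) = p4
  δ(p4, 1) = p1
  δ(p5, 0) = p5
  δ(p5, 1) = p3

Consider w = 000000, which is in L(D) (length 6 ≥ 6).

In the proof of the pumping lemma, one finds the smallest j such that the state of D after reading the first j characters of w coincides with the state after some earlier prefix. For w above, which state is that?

State sequence: p0 -0-> p4 -0-> p4 -0-> p4 -0-> p4 -0-> p4 -0-> p4
First repeat at step 2: p4 was already visited.

The earliest repeat is at step j = 2: D is in p4, which it already visited at step i = 1.

p4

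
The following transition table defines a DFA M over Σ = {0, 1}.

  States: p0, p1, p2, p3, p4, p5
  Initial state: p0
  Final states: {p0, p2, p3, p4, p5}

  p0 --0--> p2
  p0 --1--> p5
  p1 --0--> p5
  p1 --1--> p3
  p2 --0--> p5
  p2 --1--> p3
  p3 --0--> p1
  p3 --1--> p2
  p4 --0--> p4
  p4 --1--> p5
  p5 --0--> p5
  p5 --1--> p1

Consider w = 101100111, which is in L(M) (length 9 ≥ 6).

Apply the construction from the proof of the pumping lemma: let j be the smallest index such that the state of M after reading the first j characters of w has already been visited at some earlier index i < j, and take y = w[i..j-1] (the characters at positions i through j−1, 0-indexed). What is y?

0

Run of M on w = 1 0 1 1 0 0 1 1 1:
  step 0: p0  (start)
  step 1: p5  (read 1: p0→p5)
  step 2: p5  (read 0: p5→p5)   ← first repeat (p5 seen earlier)
  step 3: p1  (read 1: p5→p1)
  step 4: p3  (read 1: p1→p3)
  step 5: p1  (read 0: p3→p1)
  step 6: p5  (read 0: p1→p5)
  step 7: p1  (read 1: p5→p1)
  step 8: p3  (read 1: p1→p3)
  step 9: p2  (read 1: p3→p2)

So i = 1, j = 2, giving x = w[0:1] = 1, y = w[1:2] = 0, z = w[2:9] = 1100111.
Check: |xy| = 2 ≤ 6 and |y| = 1 ≥ 1. Reading y takes M from p5 back to p5, so every xyⁱz is accepted.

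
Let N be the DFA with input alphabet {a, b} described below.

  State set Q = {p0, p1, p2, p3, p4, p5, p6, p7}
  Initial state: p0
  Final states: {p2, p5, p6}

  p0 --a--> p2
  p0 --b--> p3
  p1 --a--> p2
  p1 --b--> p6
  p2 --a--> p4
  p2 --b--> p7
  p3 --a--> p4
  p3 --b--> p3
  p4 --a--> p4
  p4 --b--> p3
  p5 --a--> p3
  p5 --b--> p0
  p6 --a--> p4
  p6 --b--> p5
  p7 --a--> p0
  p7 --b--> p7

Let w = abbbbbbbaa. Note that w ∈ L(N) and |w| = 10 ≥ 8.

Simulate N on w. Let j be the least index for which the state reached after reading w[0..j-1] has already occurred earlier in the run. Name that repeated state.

State sequence: p0 -a-> p2 -b-> p7 -b-> p7 -b-> p7 -b-> p7 -b-> p7 -b-> p7 -b-> p7 -a-> p0 -a-> p2
First repeat at step 3: p7 was already visited.

The earliest repeat is at step j = 3: N is in p7, which it already visited at step i = 2.

p7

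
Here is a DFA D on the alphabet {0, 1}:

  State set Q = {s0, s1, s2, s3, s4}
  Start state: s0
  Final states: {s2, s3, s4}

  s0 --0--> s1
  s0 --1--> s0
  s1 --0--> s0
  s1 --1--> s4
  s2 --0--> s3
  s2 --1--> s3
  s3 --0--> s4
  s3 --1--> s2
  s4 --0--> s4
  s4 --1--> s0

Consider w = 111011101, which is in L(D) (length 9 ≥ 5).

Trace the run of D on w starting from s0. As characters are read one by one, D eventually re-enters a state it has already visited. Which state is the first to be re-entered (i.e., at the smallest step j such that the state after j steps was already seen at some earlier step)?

s0

State sequence: s0 -1-> s0 -1-> s0 -1-> s0 -0-> s1 -1-> s4 -1-> s0 -1-> s0 -0-> s1 -1-> s4
First repeat at step 1: s0 was already visited.

The earliest repeat is at step j = 1: D is in s0, which it already visited at step i = 0.
Pumping length from the standard proof: p = 5 (the number of states). The repeated state found above gives |xy| = j ≤ 5 and |y| = j − i ≥ 1.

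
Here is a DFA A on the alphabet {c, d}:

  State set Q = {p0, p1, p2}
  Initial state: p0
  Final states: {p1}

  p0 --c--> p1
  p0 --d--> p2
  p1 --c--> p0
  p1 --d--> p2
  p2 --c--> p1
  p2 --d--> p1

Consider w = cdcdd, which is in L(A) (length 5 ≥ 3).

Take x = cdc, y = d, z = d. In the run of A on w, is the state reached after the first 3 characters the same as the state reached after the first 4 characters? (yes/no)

State sequence: p0 -c-> p1 -d-> p2 -c-> p1 -d-> p2

After x (step 3): p1. After xy (step 4): p2.
They differ (p1 ≠ p2), so y is not a cycle from the state after x; this split is not the one the pumping-lemma construction produces, and pumping y need not keep the string in L(A).

no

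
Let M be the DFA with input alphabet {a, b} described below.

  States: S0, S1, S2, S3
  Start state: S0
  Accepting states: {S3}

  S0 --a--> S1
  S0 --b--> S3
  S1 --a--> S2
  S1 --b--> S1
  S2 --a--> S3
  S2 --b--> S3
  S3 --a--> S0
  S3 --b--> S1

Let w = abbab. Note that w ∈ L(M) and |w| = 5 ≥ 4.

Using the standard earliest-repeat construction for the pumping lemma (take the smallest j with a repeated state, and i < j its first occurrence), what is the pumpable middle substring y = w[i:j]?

b

Run of M on w = a b b a b:
  step 0: S0  (start)
  step 1: S1  (read a: S0→S1)
  step 2: S1  (read b: S1→S1)   ← first repeat (S1 seen earlier)
  step 3: S1  (read b: S1→S1)
  step 4: S2  (read a: S1→S2)
  step 5: S3  (read b: S2→S3)

So i = 1, j = 2, giving x = w[0:1] = a, y = w[1:2] = b, z = w[2:5] = bab.
Check: |xy| = 2 ≤ 4 and |y| = 1 ≥ 1. Reading y takes M from S1 back to S1, so every xyⁱz is accepted.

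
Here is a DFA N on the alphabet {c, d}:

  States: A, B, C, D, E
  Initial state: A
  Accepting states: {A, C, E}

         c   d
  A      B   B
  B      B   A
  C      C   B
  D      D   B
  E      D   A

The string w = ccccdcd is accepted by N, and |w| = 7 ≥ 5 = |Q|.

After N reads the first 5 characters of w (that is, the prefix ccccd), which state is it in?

Run of N on the first 5 characters of w = c c c c d:
  step 0: A  (start)
  step 1: B  (read c: A→B)
  step 2: B  (read c: B→B)
  step 3: B  (read c: B→B)
  step 4: B  (read c: B→B)
  step 5: A  (read d: B→A)

After reading 5 characters, N is in state A.

A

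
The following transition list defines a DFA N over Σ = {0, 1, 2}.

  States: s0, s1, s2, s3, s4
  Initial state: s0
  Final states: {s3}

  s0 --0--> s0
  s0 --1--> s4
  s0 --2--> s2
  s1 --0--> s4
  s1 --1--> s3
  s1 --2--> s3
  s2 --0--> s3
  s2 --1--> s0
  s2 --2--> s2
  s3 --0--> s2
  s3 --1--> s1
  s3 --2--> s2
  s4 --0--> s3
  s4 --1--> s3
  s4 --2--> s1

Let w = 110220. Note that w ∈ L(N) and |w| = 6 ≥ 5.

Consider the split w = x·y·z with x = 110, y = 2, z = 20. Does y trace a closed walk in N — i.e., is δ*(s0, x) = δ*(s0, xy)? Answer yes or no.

State sequence: s0 -1-> s4 -1-> s3 -0-> s2 -2-> s2

After x (step 3): s2. After xy (step 4): s2.
They match, so y = 2 drives N around a cycle from s2 back to itself; pumping y any number of times keeps N in s2 before reading z, and xyⁱz ∈ L(N) for every i ≥ 0.

yes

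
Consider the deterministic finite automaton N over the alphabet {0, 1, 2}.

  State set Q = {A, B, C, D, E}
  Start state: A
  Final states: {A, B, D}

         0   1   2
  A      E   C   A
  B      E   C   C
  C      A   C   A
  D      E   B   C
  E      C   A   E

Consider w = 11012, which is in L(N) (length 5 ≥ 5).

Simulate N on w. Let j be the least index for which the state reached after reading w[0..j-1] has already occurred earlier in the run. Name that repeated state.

Run of N on w = 1 1 0 1 2:
  step 0: A  (start)
  step 1: C  (read 1: A→C)
  step 2: C  (read 1: C→C)   ← first repeat (C seen earlier)
  step 3: A  (read 0: C→A)
  step 4: C  (read 1: A→C)
  step 5: A  (read 2: C→A)

The earliest repeat is at step j = 2: N is in C, which it already visited at step i = 1.

C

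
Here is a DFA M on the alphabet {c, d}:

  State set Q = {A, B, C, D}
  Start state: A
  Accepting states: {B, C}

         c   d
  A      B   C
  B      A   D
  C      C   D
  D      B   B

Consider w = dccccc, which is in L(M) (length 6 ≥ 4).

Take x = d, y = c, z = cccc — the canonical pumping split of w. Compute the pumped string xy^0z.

dcccc

xy⁰z = xz = d·cccc = dcccc.
Reading y = c takes M from C back to C, so after x the machine is still in C, and z then leads to the accepting state C. Hence dcccc ∈ L(M).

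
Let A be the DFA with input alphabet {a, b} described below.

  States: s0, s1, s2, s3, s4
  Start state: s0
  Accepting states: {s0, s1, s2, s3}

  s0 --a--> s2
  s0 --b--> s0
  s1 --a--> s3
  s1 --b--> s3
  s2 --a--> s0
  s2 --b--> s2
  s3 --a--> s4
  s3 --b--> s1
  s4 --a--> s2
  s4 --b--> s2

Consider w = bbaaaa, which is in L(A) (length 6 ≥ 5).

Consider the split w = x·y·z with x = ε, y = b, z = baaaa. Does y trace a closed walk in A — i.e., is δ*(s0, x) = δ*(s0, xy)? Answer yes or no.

yes

State sequence: s0 -b-> s0

After x (step 0): s0. After xy (step 1): s0.
They match, so y = b drives A around a cycle from s0 back to itself; pumping y any number of times keeps A in s0 before reading z, and xyⁱz ∈ L(A) for every i ≥ 0.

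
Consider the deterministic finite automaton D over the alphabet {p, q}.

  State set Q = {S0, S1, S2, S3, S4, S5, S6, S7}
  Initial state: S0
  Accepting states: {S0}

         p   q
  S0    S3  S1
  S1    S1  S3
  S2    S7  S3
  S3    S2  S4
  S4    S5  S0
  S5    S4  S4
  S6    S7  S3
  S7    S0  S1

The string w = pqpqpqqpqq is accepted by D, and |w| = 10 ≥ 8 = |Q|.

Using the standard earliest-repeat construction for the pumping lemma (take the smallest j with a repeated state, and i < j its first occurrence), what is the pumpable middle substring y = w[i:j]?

Run of D on w = p q p q p q q p q q:
  step 0: S0  (start)
  step 1: S3  (read p: S0→S3)
  step 2: S4  (read q: S3→S4)
  step 3: S5  (read p: S4→S5)
  step 4: S4  (read q: S5→S4)   ← first repeat (S4 seen earlier)
  step 5: S5  (read p: S4→S5)
  step 6: S4  (read q: S5→S4)
  step 7: S0  (read q: S4→S0)
  step 8: S3  (read p: S0→S3)
  step 9: S4  (read q: S3→S4)
  step 10: S0  (read q: S4→S0)

So i = 2, j = 4, giving x = w[0:2] = pq, y = w[2:4] = pq, z = w[4:10] = pqqpqq.
Check: |xy| = 4 ≤ 8 and |y| = 2 ≥ 1. Reading y takes D from S4 back to S4, so every xyⁱz is accepted.
Since D has 8 states, any run of length ≥ 8 visits 8+1 states, so by pigeonhole some state repeats within the first 8 steps — that repeat gives the pumpable loop.

pq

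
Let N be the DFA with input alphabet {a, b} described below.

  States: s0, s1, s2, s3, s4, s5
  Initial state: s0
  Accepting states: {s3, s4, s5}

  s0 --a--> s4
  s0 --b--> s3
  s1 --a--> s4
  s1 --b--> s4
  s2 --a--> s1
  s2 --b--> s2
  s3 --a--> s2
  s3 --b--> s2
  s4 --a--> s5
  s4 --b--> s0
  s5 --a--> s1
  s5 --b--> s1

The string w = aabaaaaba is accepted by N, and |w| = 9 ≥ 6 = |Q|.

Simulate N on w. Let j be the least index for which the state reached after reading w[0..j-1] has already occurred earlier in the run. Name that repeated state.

s4

Run of N on w = a a b a a a a b a:
  step 0: s0  (start)
  step 1: s4  (read a: s0→s4)
  step 2: s5  (read a: s4→s5)
  step 3: s1  (read b: s5→s1)
  step 4: s4  (read a: s1→s4)   ← first repeat (s4 seen earlier)
  step 5: s5  (read a: s4→s5)
  step 6: s1  (read a: s5→s1)
  step 7: s4  (read a: s1→s4)
  step 8: s0  (read b: s4→s0)
  step 9: s4  (read a: s0→s4)

The earliest repeat is at step j = 4: N is in s4, which it already visited at step i = 1.
With |Q| = 6, pigeonhole forces a state repeat no later than step 6; the substring read between the first and second visits to that state can be pumped.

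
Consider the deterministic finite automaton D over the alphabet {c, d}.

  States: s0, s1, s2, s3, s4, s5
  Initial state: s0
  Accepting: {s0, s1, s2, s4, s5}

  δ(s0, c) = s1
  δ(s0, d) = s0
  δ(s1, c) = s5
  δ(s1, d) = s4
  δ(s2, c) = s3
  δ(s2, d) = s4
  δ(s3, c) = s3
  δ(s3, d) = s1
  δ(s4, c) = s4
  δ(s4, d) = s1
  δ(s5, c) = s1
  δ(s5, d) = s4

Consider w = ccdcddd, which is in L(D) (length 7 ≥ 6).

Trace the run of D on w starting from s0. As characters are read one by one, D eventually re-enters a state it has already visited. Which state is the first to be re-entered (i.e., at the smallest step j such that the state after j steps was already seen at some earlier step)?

Run of D on w = c c d c d d d:
  step 0: s0  (start)
  step 1: s1  (read c: s0→s1)
  step 2: s5  (read c: s1→s5)
  step 3: s4  (read d: s5→s4)
  step 4: s4  (read c: s4→s4)   ← first repeat (s4 seen earlier)
  step 5: s1  (read d: s4→s1)
  step 6: s4  (read d: s1→s4)
  step 7: s1  (read d: s4→s1)

The earliest repeat is at step j = 4: D is in s4, which it already visited at step i = 3.
Pumping length from the standard proof: p = 6 (the number of states). The repeated state found above gives |xy| = j ≤ 6 and |y| = j − i ≥ 1.

s4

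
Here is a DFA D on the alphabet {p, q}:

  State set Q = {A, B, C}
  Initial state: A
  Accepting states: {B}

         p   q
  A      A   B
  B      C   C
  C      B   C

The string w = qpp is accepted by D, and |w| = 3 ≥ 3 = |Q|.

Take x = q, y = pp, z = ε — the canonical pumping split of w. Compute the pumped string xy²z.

xy^2z = q·pp·pp·ε = qpppp.
Reading y = pp takes D from B back to B, so after x·y·y the machine is still in B, and z then leads to the accepting state B. Hence qpppp ∈ L(D).

qpppp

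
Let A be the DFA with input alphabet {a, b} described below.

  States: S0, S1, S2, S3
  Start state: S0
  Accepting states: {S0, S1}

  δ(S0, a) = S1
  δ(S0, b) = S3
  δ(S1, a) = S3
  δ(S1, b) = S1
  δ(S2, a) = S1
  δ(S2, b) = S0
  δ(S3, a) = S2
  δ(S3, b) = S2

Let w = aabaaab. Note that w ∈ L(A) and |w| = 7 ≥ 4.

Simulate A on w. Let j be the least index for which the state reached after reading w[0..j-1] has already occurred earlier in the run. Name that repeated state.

S1

Run of A on w = a a b a a a b:
  step 0: S0  (start)
  step 1: S1  (read a: S0→S1)
  step 2: S3  (read a: S1→S3)
  step 3: S2  (read b: S3→S2)
  step 4: S1  (read a: S2→S1)   ← first repeat (S1 seen earlier)
  step 5: S3  (read a: S1→S3)
  step 6: S2  (read a: S3→S2)
  step 7: S0  (read b: S2→S0)

The earliest repeat is at step j = 4: A is in S1, which it already visited at step i = 1.
The DFA has 4 states, so the proof of the pumping lemma guarantees a repeated state among the first 4+1 visited; the segment between the two visits is the pumpable y.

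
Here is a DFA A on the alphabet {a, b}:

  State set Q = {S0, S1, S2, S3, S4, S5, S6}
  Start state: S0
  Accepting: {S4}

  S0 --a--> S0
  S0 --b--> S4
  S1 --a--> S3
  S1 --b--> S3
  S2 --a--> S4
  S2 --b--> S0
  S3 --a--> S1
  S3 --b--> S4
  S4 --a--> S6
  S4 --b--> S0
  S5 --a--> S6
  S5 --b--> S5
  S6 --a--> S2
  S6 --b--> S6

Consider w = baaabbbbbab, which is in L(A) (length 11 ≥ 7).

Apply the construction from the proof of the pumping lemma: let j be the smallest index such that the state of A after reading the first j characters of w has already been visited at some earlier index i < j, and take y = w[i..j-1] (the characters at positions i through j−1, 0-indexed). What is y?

State sequence: S0 -b-> S4 -a-> S6 -a-> S2 -a-> S4 -b-> S0 -b-> S4 -b-> S0 -b-> S4 -b-> S0 -a-> S0 -b-> S4
First repeat at step 4: S4 was already visited.

So i = 1, j = 4, giving x = w[0:1] = b, y = w[1:4] = aaa, z = w[4:11] = bbbbbab.
Check: |xy| = 4 ≤ 7 and |y| = 3 ≥ 1. Reading y takes A from S4 back to S4, so every xyⁱz is accepted.

aaa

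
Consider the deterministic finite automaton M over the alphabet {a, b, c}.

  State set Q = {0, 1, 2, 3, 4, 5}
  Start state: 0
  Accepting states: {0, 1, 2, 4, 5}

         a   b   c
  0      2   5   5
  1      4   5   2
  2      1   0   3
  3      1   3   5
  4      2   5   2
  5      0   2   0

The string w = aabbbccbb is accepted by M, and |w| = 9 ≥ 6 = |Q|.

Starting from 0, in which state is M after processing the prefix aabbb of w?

State sequence: 0 -a-> 2 -a-> 1 -b-> 5 -b-> 2 -b-> 0

After reading 5 characters, M is in state 0.
(This kind of state-tracing is the core of the pumping-lemma construction: with 6 states, pigeonhole forces a repeat within the first 6 steps.)

0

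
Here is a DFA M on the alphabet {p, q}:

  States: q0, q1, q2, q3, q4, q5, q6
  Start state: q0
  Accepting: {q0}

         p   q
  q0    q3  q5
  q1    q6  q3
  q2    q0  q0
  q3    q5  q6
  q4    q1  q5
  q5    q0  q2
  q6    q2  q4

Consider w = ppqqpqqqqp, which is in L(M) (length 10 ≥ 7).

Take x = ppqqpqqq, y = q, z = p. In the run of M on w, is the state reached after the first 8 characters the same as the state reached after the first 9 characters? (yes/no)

Run of M on the first 9 characters of w = p p q q p q q q q:
  step 0: q0  (start)
  step 1: q3  (read p: q0→q3)
  step 2: q5  (read p: q3→q5)
  step 3: q2  (read q: q5→q2)
  step 4: q0  (read q: q2→q0)
  step 5: q3  (read p: q0→q3)
  step 6: q6  (read q: q3→q6)
  step 7: q4  (read q: q6→q4)
  step 8: q5  (read q: q4→q5)
  step 9: q2  (read q: q5→q2)

After x (step 8): q5. After xy (step 9): q2.
They differ (q5 ≠ q2), so y is not a cycle from the state after x; this split is not the one the pumping-lemma construction produces, and pumping y need not keep the string in L(M).

no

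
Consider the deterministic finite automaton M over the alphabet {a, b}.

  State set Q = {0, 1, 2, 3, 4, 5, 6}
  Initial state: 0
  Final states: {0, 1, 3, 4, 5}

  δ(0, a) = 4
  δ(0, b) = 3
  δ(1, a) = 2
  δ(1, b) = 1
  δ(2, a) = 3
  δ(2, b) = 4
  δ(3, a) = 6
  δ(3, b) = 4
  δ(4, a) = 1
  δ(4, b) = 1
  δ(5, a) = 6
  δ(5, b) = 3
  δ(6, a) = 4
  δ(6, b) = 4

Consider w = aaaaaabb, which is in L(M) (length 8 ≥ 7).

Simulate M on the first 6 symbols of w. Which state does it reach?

Run of M on the first 6 characters of w = a a a a a a:
  step 0: 0  (start)
  step 1: 4  (read a: 0→4)
  step 2: 1  (read a: 4→1)
  step 3: 2  (read a: 1→2)
  step 4: 3  (read a: 2→3)
  step 5: 6  (read a: 3→6)
  step 6: 4  (read a: 6→4)

After reading 6 characters, M is in state 4.
(This kind of state-tracing is the core of the pumping-lemma construction: with 7 states, pigeonhole forces a repeat within the first 7 steps.)

4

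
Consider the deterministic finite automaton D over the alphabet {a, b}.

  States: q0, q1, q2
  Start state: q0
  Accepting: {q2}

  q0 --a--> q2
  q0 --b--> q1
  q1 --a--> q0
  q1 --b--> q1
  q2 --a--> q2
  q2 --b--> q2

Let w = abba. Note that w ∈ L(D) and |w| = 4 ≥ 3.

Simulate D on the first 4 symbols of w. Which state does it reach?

q2

State sequence: q0 -a-> q2 -b-> q2 -b-> q2 -a-> q2

After reading 4 characters, D is in state q2.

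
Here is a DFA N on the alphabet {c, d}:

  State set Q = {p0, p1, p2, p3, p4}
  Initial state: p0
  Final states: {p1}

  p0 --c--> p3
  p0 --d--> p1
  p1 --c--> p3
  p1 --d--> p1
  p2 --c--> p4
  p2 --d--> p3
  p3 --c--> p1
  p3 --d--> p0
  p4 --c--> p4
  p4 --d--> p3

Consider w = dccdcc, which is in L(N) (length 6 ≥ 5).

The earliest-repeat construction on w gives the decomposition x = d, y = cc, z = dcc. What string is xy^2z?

xy^2z = d·cc·cc·dcc = dccccdcc.
Reading y = cc takes N from p1 back to p1, so after x·y·y the machine is still in p1, and z then leads to the accepting state p1. Hence dccccdcc ∈ L(N).

dccccdcc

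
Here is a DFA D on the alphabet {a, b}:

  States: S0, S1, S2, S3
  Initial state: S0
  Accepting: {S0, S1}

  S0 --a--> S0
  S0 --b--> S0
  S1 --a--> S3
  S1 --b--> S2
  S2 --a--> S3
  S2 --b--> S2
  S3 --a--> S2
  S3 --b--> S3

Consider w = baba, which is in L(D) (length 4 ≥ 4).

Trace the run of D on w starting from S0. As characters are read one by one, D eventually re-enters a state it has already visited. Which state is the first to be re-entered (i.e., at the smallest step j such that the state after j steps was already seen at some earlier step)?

S0

State sequence: S0 -b-> S0 -a-> S0 -b-> S0 -a-> S0
First repeat at step 1: S0 was already visited.

The earliest repeat is at step j = 1: D is in S0, which it already visited at step i = 0.
Since D has 4 states, any run of length ≥ 4 visits 4+1 states, so by pigeonhole some state repeats within the first 4 steps — that repeat gives the pumpable loop.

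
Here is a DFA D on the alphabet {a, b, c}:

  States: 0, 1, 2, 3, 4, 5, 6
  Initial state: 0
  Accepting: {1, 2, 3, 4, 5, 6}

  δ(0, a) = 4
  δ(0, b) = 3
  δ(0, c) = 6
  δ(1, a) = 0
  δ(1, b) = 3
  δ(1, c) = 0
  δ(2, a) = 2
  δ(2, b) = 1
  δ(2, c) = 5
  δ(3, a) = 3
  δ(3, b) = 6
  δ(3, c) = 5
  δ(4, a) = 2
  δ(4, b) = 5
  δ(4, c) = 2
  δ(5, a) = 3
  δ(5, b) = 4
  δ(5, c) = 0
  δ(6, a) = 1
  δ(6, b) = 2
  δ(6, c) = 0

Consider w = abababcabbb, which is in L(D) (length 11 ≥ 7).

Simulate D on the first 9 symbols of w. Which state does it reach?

State sequence: 0 -a-> 4 -b-> 5 -a-> 3 -b-> 6 -a-> 1 -b-> 3 -c-> 5 -a-> 3 -b-> 6

After reading 9 characters, D is in state 6.

6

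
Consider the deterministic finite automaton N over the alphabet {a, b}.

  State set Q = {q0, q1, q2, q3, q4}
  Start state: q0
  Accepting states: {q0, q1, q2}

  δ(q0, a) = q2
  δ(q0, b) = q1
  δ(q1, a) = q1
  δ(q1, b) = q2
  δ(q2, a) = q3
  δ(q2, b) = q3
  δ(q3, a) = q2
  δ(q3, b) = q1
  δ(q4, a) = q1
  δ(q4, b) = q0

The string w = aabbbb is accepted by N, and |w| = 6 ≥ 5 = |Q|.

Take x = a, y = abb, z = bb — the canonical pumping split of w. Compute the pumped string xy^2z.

aabbabbbb

xy^2z = a·abb·abb·bb = aabbabbbb.
Reading y = abb takes N from q2 back to q2, so after x·y·y the machine is still in q2, and z then leads to the accepting state q1. Hence aabbabbbb ∈ L(N).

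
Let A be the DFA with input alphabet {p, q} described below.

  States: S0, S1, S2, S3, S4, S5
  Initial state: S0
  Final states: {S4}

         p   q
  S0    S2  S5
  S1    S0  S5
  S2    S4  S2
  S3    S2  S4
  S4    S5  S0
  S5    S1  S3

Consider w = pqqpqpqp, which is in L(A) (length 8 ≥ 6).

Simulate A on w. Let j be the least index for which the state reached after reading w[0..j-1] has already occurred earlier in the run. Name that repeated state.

S2

State sequence: S0 -p-> S2 -q-> S2 -q-> S2 -p-> S4 -q-> S0 -p-> S2 -q-> S2 -p-> S4
First repeat at step 2: S2 was already visited.

The earliest repeat is at step j = 2: A is in S2, which it already visited at step i = 1.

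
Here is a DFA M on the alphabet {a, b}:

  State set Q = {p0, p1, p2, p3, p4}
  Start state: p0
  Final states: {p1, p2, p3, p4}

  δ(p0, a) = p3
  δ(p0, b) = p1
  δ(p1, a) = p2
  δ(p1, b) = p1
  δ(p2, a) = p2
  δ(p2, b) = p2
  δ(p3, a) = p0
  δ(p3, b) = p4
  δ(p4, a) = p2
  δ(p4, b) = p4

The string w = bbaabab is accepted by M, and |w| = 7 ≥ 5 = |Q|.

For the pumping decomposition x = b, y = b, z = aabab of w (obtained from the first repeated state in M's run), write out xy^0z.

xy⁰z = xz = b·aabab = baabab.
Reading y = b takes M from p1 back to p1, so after x the machine is still in p1, and z then leads to the accepting state p2. Hence baabab ∈ L(M).

baabab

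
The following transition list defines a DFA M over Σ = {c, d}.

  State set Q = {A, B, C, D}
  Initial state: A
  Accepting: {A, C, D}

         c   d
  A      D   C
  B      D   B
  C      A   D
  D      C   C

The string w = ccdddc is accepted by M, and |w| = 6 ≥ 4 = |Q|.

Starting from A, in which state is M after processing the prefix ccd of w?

D

State sequence: A -c-> D -c-> C -d-> D

After reading 3 characters, M is in state D.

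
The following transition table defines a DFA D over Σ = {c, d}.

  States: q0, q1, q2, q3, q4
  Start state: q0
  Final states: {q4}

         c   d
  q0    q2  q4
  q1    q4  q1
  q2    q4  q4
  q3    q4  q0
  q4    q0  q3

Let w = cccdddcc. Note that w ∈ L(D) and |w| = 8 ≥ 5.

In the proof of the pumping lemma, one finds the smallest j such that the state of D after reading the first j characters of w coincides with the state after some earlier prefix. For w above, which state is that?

q0

State sequence: q0 -c-> q2 -c-> q4 -c-> q0 -d-> q4 -d-> q3 -d-> q0 -c-> q2 -c-> q4
First repeat at step 3: q0 was already visited.

The earliest repeat is at step j = 3: D is in q0, which it already visited at step i = 0.
Since D has 5 states, any run of length ≥ 5 visits 5+1 states, so by pigeonhole some state repeats within the first 5 steps — that repeat gives the pumpable loop.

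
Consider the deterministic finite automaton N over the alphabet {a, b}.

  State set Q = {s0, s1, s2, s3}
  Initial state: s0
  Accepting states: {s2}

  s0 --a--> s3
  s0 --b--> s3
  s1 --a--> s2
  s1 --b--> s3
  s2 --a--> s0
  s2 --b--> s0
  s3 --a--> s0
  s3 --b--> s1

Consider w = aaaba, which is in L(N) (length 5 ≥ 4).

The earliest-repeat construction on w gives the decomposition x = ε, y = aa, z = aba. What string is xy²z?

xy^2z = ε·aa·aa·aba = aaaaaba.
Reading y = aa takes N from s0 back to s0, so after x·y·y the machine is still in s0, and z then leads to the accepting state s2. Hence aaaaaba ∈ L(N).

aaaaaba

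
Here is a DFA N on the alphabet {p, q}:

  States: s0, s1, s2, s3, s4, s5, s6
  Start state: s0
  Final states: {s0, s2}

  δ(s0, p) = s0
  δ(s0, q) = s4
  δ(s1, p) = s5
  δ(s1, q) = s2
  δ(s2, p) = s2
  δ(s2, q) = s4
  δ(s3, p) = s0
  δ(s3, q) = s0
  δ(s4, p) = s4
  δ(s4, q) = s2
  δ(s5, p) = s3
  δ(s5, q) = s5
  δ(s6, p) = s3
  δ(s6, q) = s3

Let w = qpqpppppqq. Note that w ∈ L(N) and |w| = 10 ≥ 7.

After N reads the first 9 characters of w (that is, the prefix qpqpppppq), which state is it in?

s4

Run of N on the first 9 characters of w = q p q p p p p p q:
  step 0: s0  (start)
  step 1: s4  (read q: s0→s4)
  step 2: s4  (read p: s4→s4)
  step 3: s2  (read q: s4→s2)
  step 4: s2  (read p: s2→s2)
  step 5: s2  (read p: s2→s2)
  step 6: s2  (read p: s2→s2)
  step 7: s2  (read p: s2→s2)
  step 8: s2  (read p: s2→s2)
  step 9: s4  (read q: s2→s4)

After reading 9 characters, N is in state s4.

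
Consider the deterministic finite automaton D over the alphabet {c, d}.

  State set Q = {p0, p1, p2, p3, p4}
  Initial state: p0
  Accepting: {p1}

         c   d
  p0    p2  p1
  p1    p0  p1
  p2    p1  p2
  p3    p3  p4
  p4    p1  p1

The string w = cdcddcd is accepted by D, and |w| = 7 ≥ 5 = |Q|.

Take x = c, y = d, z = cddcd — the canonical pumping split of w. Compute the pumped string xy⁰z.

ccddcd

xy⁰z = xz = c·cddcd = ccddcd.
Reading y = d takes D from p2 back to p2, so after x the machine is still in p2, and z then leads to the accepting state p1. Hence ccddcd ∈ L(D).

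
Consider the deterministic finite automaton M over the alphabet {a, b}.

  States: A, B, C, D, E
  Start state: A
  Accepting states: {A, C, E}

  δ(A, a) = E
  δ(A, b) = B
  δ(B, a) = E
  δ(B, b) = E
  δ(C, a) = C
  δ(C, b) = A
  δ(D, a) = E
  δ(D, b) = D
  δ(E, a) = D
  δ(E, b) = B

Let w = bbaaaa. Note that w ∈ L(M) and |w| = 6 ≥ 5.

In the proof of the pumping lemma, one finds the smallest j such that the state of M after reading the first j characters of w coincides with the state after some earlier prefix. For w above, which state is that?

Run of M on w = b b a a a a:
  step 0: A  (start)
  step 1: B  (read b: A→B)
  step 2: E  (read b: B→E)
  step 3: D  (read a: E→D)
  step 4: E  (read a: D→E)   ← first repeat (E seen earlier)
  step 5: D  (read a: E→D)
  step 6: E  (read a: D→E)

The earliest repeat is at step j = 4: M is in E, which it already visited at step i = 2.
Since M has 5 states, any run of length ≥ 5 visits 5+1 states, so by pigeonhole some state repeats within the first 5 steps — that repeat gives the pumpable loop.

E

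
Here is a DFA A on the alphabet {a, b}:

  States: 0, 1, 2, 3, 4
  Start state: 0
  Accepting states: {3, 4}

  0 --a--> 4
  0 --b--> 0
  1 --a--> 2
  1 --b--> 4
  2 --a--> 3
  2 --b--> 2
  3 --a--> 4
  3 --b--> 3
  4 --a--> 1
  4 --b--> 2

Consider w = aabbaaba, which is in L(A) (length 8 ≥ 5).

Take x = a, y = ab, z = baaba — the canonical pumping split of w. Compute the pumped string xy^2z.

xy^2z = a·ab·ab·baaba = aababbaaba.
Reading y = ab takes A from 4 back to 4, so after x·y·y the machine is still in 4, and z then leads to the accepting state 3. Hence aababbaaba ∈ L(A).

aababbaaba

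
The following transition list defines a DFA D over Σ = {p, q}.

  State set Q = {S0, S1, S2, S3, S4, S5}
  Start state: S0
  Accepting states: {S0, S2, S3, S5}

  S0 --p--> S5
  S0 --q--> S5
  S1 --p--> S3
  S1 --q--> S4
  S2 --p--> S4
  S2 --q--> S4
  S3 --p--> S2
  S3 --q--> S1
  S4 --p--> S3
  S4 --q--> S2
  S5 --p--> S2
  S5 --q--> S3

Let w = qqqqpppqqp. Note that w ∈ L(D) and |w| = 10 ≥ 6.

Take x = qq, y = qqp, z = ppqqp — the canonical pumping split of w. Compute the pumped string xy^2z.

qqqqpqqpppqqp

xy^2z = qq·qqp·qqp·ppqqp = qqqqpqqpppqqp.
Reading y = qqp takes D from S3 back to S3, so after x·y·y the machine is still in S3, and z then leads to the accepting state S3. Hence qqqqpqqpppqqp ∈ L(D).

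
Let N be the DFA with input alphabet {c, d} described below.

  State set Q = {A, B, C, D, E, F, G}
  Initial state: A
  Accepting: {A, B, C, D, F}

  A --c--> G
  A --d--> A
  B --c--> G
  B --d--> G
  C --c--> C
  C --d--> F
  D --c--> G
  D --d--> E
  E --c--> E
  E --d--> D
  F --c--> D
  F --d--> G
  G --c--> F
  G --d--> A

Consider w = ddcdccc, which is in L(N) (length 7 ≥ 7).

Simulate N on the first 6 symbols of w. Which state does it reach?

State sequence: A -d-> A -d-> A -c-> G -d-> A -c-> G -c-> F

After reading 6 characters, N is in state F.

F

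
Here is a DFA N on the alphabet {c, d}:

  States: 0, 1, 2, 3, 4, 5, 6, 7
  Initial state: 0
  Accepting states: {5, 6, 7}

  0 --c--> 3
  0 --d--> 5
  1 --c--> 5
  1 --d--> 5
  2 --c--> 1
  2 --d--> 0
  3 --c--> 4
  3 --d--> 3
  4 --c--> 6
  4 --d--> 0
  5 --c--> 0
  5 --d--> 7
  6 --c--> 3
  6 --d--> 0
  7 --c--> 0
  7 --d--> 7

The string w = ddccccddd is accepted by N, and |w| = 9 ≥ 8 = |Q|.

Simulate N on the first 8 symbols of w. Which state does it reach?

Run of N on the first 8 characters of w = d d c c c c d d:
  step 0: 0  (start)
  step 1: 5  (read d: 0→5)
  step 2: 7  (read d: 5→7)
  step 3: 0  (read c: 7→0)
  step 4: 3  (read c: 0→3)
  step 5: 4  (read c: 3→4)
  step 6: 6  (read c: 4→6)
  step 7: 0  (read d: 6→0)
  step 8: 5  (read d: 0→5)

After reading 8 characters, N is in state 5.

5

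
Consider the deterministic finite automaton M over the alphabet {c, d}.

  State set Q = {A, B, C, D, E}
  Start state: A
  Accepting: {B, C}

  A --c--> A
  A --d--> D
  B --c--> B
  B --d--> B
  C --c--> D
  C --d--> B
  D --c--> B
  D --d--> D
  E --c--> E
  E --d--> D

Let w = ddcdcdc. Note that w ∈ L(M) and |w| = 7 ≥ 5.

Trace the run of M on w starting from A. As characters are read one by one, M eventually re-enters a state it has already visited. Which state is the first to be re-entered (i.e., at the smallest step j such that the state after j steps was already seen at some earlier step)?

D

Run of M on w = d d c d c d c:
  step 0: A  (start)
  step 1: D  (read d: A→D)
  step 2: D  (read d: D→D)   ← first repeat (D seen earlier)
  step 3: B  (read c: D→B)
  step 4: B  (read d: B→B)
  step 5: B  (read c: B→B)
  step 6: B  (read d: B→B)
  step 7: B  (read c: B→B)

The earliest repeat is at step j = 2: M is in D, which it already visited at step i = 1.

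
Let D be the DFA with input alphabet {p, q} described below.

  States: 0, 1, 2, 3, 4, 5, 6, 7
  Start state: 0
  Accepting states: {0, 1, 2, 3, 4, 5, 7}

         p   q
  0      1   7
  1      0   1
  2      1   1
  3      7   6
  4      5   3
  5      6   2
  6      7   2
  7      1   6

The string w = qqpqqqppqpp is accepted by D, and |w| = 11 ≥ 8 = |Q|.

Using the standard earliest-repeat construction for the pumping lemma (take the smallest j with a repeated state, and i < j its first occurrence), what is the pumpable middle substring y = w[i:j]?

State sequence: 0 -q-> 7 -q-> 6 -p-> 7 -q-> 6 -q-> 2 -q-> 1 -p-> 0 -p-> 1 -q-> 1 -p-> 0 -p-> 1
First repeat at step 3: 7 was already visited.

So i = 1, j = 3, giving x = w[0:1] = q, y = w[1:3] = qp, z = w[3:11] = qqqppqpp.
Check: |xy| = 3 ≤ 8 and |y| = 2 ≥ 1. Reading y takes D from 7 back to 7, so every xyⁱz is accepted.
Since D has 8 states, any run of length ≥ 8 visits 8+1 states, so by pigeonhole some state repeats within the first 8 steps — that repeat gives the pumpable loop.

qp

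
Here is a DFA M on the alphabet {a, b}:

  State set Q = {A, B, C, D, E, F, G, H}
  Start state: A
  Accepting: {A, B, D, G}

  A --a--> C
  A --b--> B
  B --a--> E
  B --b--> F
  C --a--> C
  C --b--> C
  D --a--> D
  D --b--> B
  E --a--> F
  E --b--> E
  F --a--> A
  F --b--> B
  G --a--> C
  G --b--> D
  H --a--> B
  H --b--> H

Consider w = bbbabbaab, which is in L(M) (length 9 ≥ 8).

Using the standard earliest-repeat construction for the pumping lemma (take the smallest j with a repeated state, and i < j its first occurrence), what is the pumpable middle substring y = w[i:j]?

Run of M on w = b b b a b b a a b:
  step 0: A  (start)
  step 1: B  (read b: A→B)
  step 2: F  (read b: B→F)
  step 3: B  (read b: F→B)   ← first repeat (B seen earlier)
  step 4: E  (read a: B→E)
  step 5: E  (read b: E→E)
  step 6: E  (read b: E→E)
  step 7: F  (read a: E→F)
  step 8: A  (read a: F→A)
  step 9: B  (read b: A→B)

So i = 1, j = 3, giving x = w[0:1] = b, y = w[1:3] = bb, z = w[3:9] = abbaab.
Check: |xy| = 3 ≤ 8 and |y| = 2 ≥ 1. Reading y takes M from B back to B, so every xyⁱz is accepted.

bb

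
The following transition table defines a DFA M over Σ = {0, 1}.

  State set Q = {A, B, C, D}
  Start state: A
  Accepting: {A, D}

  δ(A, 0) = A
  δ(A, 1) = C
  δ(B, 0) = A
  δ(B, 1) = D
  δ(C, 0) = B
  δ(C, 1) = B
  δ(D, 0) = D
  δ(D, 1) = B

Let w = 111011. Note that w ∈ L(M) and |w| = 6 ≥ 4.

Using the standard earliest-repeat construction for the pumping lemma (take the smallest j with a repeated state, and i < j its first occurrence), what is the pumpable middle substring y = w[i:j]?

0

Run of M on w = 1 1 1 0 1 1:
  step 0: A  (start)
  step 1: C  (read 1: A→C)
  step 2: B  (read 1: C→B)
  step 3: D  (read 1: B→D)
  step 4: D  (read 0: D→D)   ← first repeat (D seen earlier)
  step 5: B  (read 1: D→B)
  step 6: D  (read 1: B→D)

So i = 3, j = 4, giving x = w[0:3] = 111, y = w[3:4] = 0, z = w[4:6] = 11.
Check: |xy| = 4 ≤ 4 and |y| = 1 ≥ 1. Reading y takes M from D back to D, so every xyⁱz is accepted.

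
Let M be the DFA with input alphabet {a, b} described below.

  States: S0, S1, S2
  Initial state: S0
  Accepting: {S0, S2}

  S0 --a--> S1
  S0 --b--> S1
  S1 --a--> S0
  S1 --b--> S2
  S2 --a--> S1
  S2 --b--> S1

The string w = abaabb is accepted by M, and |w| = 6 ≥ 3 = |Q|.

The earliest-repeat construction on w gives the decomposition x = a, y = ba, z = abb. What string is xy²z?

ababaabb

xy^2z = a·ba·ba·abb = ababaabb.
Reading y = ba takes M from S1 back to S1, so after x·y·y the machine is still in S1, and z then leads to the accepting state S2. Hence ababaabb ∈ L(M).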